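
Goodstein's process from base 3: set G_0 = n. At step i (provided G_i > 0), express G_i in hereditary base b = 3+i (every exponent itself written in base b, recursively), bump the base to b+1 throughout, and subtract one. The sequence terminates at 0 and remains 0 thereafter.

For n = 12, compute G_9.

87

[0] 12 ≡ 3^2 + 3 (base 3). Lift 4: 20. −1: 19.
[1] 19 ≡ 4^2 + 3 (base 4). Lift 5: 28. −1: 27.
[2] 27 ≡ 5^2 + 2 (base 5). Lift 6: 38. −1: 37.
[3] 37 ≡ 6^2 + 1 (base 6). Lift 7: 50. −1: 49.
[4] 49 ≡ 7^2 (base 7). Lift 8: 64. −1: 63.
[5] 63 ≡ 7·8 + 7 (base 8). Lift 9: 70. −1: 69.
[6] 69 ≡ 7·9 + 6 (base 9). Lift 10: 76. −1: 75.
[7] 75 ≡ 7·10 + 5 (base 10). Lift 11: 82. −1: 81.
[8] 81 ≡ 7·11 + 4 (base 11). Lift 12: 88. −1: 87.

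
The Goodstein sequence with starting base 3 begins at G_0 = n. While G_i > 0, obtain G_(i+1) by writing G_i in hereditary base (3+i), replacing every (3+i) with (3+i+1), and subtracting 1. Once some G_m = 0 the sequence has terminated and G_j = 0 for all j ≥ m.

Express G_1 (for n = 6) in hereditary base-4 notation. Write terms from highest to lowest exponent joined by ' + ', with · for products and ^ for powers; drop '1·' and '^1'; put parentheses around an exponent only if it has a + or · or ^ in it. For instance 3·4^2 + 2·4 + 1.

4 + 3

i=0: 6 = 2·3 (b=3); 3→4: 2·4 = 8; 8−1 = 7
i=1: 7 = 4 + 3 (b=4); 4→5: 5 + 3 = 8; 8−1 = 7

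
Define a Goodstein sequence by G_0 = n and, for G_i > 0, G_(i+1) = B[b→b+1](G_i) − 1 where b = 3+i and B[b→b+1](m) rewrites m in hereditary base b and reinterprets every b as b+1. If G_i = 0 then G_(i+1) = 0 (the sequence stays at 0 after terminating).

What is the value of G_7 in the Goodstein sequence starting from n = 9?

25

[0] 9 ≡ 3^2 (base 3). Lift 4: 16. −1: 15.
[1] 15 ≡ 3·4 + 3 (base 4). Lift 5: 18. −1: 17.
[2] 17 ≡ 3·5 + 2 (base 5). Lift 6: 20. −1: 19.
[3] 19 ≡ 3·6 + 1 (base 6). Lift 7: 22. −1: 21.
[4] 21 ≡ 3·7 (base 7). Lift 8: 24. −1: 23.
[5] 23 ≡ 2·8 + 7 (base 8). Lift 9: 25. −1: 24.
[6] 24 ≡ 2·9 + 6 (base 9). Lift 10: 26. −1: 25.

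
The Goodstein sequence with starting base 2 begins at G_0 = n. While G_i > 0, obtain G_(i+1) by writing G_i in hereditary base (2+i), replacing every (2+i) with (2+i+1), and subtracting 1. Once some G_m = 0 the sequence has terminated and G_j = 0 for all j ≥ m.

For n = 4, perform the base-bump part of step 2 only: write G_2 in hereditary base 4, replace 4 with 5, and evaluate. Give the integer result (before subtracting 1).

[0] 4 ≡ 2^2 (base 2). Lift 3: 27. −1: 26.
[1] 26 ≡ 2·3^2 + 2·3 + 2 (base 3). Lift 4: 42. −1: 41.
[2] 41 ≡ 2·4^2 + 2·4 + 1 (base 4). Lift 5: 61. −1: 60.

61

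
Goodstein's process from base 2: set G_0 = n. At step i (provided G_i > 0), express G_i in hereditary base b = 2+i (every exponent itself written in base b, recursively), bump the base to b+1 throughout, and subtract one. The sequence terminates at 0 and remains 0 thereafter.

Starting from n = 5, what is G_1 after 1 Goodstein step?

27

5 —HB2→ 2^2 + 1 —bump→ 3^3 + 1 = 28 —(−1)→ 27
27 —HB3→ 3^3 —bump→ 4^4 = 256 —(−1)→ 255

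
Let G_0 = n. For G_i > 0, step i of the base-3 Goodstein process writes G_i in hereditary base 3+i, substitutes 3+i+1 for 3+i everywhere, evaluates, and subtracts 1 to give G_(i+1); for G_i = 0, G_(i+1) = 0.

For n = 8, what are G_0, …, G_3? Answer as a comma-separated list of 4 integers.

8, 9, 10, 11

(0) 8|_3 = 2·3 + 2 ↦ 2·4 + 2|_4 = 10 ⇒ 9
(1) 9|_4 = 2·4 + 1 ↦ 2·5 + 1|_5 = 11 ⇒ 10
(2) 10|_5 = 2·5 ↦ 2·6|_6 = 12 ⇒ 11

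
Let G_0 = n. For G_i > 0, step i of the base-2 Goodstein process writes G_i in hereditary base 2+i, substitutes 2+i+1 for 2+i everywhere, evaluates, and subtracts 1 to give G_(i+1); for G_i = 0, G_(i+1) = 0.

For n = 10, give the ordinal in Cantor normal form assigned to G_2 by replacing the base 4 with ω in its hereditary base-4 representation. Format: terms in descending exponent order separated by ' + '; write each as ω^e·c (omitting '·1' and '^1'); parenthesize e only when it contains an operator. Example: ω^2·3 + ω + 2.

G_0 = 10. HB_2(10) = 2^(2 + 1) + 2. Bump = 84. G_1 = 83.
G_1 = 83. HB_3(83) = 3^(3 + 1) + 2. Bump = 1026. G_2 = 1025.
G_2 = 1025. HB_4(1025) = 4^(4 + 1) + 1. Bump = 15626. G_3 = 15625.

ω^(ω + 1) + 1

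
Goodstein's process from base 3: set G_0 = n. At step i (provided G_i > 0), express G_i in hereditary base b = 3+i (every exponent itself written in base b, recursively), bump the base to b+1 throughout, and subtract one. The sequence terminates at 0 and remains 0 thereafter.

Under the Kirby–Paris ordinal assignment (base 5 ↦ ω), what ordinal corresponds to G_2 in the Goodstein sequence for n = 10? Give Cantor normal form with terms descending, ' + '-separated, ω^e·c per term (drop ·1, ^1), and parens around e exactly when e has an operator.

ω·4 + 4

10 —HB3→ 3^2 + 1 —bump→ 4^2 + 1 = 17 —(−1)→ 16
16 —HB4→ 4^2 —bump→ 5^2 = 25 —(−1)→ 24
24 —HB5→ 4·5 + 4 —bump→ 4·6 + 4 = 28 —(−1)→ 27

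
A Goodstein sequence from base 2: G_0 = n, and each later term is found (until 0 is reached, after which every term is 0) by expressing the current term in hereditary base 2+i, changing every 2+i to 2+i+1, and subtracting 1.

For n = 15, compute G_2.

(0) 15|_2 = 2^(2 + 1) + 2^2 + 2 + 1 ↦ 3^(3 + 1) + 3^3 + 3 + 1|_3 = 112 ⇒ 111
(1) 111|_3 = 3^(3 + 1) + 3^3 + 3 ↦ 4^(4 + 1) + 4^4 + 4|_4 = 1284 ⇒ 1283
(2) 1283|_4 = 4^(4 + 1) + 4^4 + 3 ↦ 5^(5 + 1) + 5^5 + 3|_5 = 18753 ⇒ 18752

1283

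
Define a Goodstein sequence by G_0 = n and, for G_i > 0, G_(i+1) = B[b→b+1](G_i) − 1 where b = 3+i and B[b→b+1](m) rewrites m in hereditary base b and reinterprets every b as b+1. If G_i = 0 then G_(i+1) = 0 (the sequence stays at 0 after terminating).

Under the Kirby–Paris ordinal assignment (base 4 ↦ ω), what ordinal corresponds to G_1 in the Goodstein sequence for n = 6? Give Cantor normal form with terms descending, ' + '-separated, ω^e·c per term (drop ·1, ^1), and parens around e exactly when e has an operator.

ω + 3

(0) 6|_3 = 2·3 ↦ 2·4|_4 = 8 ⇒ 7
(1) 7|_4 = 4 + 3 ↦ 5 + 3|_5 = 8 ⇒ 7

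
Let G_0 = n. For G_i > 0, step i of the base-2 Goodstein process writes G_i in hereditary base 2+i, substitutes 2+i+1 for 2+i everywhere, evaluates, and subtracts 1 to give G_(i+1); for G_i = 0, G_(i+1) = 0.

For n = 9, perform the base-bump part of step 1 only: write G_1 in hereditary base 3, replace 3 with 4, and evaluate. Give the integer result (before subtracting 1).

1024

G_0 = 9. HB_2(9) = 2^(2 + 1) + 1. Bump = 82. G_1 = 81.
G_1 = 81. HB_3(81) = 3^(3 + 1). Bump = 1024. G_2 = 1023.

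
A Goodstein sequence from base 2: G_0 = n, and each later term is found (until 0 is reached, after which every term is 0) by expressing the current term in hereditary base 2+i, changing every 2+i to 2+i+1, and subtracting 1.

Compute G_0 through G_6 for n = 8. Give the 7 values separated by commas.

G_0 = 8. HB_2(8) = 2^(2 + 1). Bump = 81. G_1 = 80.
G_1 = 80. HB_3(80) = 2·3^3 + 2·3^2 + 2·3 + 2. Bump = 554. G_2 = 553.
G_2 = 553. HB_4(553) = 2·4^4 + 2·4^2 + 2·4 + 1. Bump = 6311. G_3 = 6310.
G_3 = 6310. HB_5(6310) = 2·5^5 + 2·5^2 + 2·5. Bump = 93396. G_4 = 93395.
G_4 = 93395. HB_6(93395) = 2·6^6 + 2·6^2 + 6 + 5. Bump = 1647196. G_5 = 1647195.
G_5 = 1647195. HB_7(1647195) = 2·7^7 + 2·7^2 + 7 + 4. Bump = 33554572. G_6 = 33554571.

8, 80, 553, 6310, 93395, 1647195, 33554571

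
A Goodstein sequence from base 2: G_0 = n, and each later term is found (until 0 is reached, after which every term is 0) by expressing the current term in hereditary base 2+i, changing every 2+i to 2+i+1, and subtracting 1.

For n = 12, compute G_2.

step 0: 12 = 2^(2 + 1) + 2^2; sub 3 for 2: 3^(3 + 1) + 3^3; = 108; G_1 = 108−1 = 107
step 1: 107 = 3^(3 + 1) + 2·3^2 + 2·3 + 2; sub 4 for 3: 4^(4 + 1) + 2·4^2 + 2·4 + 2; = 1066; G_2 = 1066−1 = 1065
step 2: 1065 = 4^(4 + 1) + 2·4^2 + 2·4 + 1; sub 5 for 4: 5^(5 + 1) + 2·5^2 + 2·5 + 1; = 15686; G_3 = 15686−1 = 15685

1065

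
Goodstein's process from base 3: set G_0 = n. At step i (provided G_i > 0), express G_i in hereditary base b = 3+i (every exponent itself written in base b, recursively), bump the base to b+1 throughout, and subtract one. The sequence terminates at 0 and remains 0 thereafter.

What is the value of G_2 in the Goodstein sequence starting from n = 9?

base 3: 9 = 3^2; at 4: 4^2 = 16; next = 15
base 4: 15 = 3·4 + 3; at 5: 3·5 + 3 = 18; next = 17
base 5: 17 = 3·5 + 2; at 6: 3·6 + 2 = 20; next = 19

17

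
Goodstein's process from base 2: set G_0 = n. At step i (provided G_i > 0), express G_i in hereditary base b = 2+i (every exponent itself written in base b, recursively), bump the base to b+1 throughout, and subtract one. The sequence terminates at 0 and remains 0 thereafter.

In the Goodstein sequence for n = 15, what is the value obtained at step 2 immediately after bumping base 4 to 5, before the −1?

18753

(0) 15|_2 = 2^(2 + 1) + 2^2 + 2 + 1 ↦ 3^(3 + 1) + 3^3 + 3 + 1|_3 = 112 ⇒ 111
(1) 111|_3 = 3^(3 + 1) + 3^3 + 3 ↦ 4^(4 + 1) + 4^4 + 4|_4 = 1284 ⇒ 1283
(2) 1283|_4 = 4^(4 + 1) + 4^4 + 3 ↦ 5^(5 + 1) + 5^5 + 3|_5 = 18753 ⇒ 18752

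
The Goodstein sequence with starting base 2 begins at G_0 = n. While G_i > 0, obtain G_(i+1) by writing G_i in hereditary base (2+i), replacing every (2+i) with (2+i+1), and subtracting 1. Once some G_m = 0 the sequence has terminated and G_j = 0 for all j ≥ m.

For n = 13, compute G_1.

108

step 0: 13 = 2^(2 + 1) + 2^2 + 1; sub 3 for 2: 3^(3 + 1) + 3^3 + 1; = 109; G_1 = 109−1 = 108
step 1: 108 = 3^(3 + 1) + 3^3; sub 4 for 3: 4^(4 + 1) + 4^4; = 1280; G_2 = 1280−1 = 1279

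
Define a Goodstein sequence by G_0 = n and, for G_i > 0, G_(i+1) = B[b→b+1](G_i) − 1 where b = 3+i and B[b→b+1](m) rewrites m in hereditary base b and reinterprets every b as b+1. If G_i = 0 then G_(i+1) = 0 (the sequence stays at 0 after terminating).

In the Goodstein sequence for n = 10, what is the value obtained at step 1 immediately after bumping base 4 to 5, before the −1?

25

[0] 10 ≡ 3^2 + 1 (base 3). Lift 4: 17. −1: 16.
[1] 16 ≡ 4^2 (base 4). Lift 5: 25. −1: 24.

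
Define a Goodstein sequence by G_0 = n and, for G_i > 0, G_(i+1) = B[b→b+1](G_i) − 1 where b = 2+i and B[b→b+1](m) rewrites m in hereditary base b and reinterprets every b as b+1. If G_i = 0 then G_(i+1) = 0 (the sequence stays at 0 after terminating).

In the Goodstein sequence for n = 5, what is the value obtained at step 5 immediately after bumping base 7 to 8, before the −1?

G_0=5  [base 2] 2^2 + 1  →[2↦3]→  3^3 + 1 = 28  −1 ⇒ G_1=27
G_1=27  [base 3] 3^3  →[3↦4]→  4^4 = 256  −1 ⇒ G_2=255
G_2=255  [base 4] 3·4^3 + 3·4^2 + 3·4 + 3  →[4↦5]→  3·5^3 + 3·5^2 + 3·5 + 3 = 468  −1 ⇒ G_3=467
G_3=467  [base 5] 3·5^3 + 3·5^2 + 3·5 + 2  →[5↦6]→  3·6^3 + 3·6^2 + 3·6 + 2 = 776  −1 ⇒ G_4=775
G_4=775  [base 6] 3·6^3 + 3·6^2 + 3·6 + 1  →[6↦7]→  3·7^3 + 3·7^2 + 3·7 + 1 = 1198  −1 ⇒ G_5=1197
G_5=1197  [base 7] 3·7^3 + 3·7^2 + 3·7  →[7↦8]→  3·8^3 + 3·8^2 + 3·8 = 1752  −1 ⇒ G_6=1751

1752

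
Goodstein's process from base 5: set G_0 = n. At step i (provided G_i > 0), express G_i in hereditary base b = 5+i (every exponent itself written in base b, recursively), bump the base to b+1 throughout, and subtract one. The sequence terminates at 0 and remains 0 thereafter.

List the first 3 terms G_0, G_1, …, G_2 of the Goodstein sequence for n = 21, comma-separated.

[0] 21 ≡ 4·5 + 1 (base 5). Lift 6: 25. −1: 24.
[1] 24 ≡ 4·6 (base 6). Lift 7: 28. −1: 27.

21, 24, 27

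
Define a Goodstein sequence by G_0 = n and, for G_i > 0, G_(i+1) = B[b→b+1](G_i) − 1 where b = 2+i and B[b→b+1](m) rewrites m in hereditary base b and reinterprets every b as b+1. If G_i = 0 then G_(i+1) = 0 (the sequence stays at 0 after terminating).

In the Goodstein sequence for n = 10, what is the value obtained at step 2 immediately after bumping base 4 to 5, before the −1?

15626

step 0: 10 = 2^(2 + 1) + 2; sub 3 for 2: 3^(3 + 1) + 3; = 84; G_1 = 84−1 = 83
step 1: 83 = 3^(3 + 1) + 2; sub 4 for 3: 4^(4 + 1) + 2; = 1026; G_2 = 1026−1 = 1025
step 2: 1025 = 4^(4 + 1) + 1; sub 5 for 4: 5^(5 + 1) + 1; = 15626; G_3 = 15626−1 = 15625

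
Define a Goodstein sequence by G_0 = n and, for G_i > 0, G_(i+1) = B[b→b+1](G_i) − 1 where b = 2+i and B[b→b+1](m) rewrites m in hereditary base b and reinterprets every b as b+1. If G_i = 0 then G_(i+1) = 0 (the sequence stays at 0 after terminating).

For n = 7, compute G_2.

G_0=7  [base 2] 2^2 + 2 + 1  →[2↦3]→  3^3 + 3 + 1 = 31  −1 ⇒ G_1=30
G_1=30  [base 3] 3^3 + 3  →[3↦4]→  4^4 + 4 = 260  −1 ⇒ G_2=259
G_2=259  [base 4] 4^4 + 3  →[4↦5]→  5^5 + 3 = 3128  −1 ⇒ G_3=3127

259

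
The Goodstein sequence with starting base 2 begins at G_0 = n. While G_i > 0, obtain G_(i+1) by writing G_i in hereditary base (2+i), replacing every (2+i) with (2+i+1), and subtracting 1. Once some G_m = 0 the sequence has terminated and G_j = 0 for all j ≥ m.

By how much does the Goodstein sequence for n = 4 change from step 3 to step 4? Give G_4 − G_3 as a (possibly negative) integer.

23

step 0: 4 = 2^2; sub 3 for 2: 3^3; = 27; G_1 = 27−1 = 26
step 1: 26 = 2·3^2 + 2·3 + 2; sub 4 for 3: 2·4^2 + 2·4 + 2; = 42; G_2 = 42−1 = 41
step 2: 41 = 2·4^2 + 2·4 + 1; sub 5 for 4: 2·5^2 + 2·5 + 1; = 61; G_3 = 61−1 = 60
step 3: 60 = 2·5^2 + 2·5; sub 6 for 5: 2·6^2 + 2·6; = 84; G_4 = 84−1 = 83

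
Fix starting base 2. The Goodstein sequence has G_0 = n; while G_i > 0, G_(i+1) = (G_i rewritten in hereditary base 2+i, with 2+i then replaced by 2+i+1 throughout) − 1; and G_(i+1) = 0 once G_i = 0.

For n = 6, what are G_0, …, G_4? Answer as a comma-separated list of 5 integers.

base 2: 6 = 2^2 + 2; at 3: 3^3 + 3 = 30; next = 29
base 3: 29 = 3^3 + 2; at 4: 4^4 + 2 = 258; next = 257
base 4: 257 = 4^4 + 1; at 5: 5^5 + 1 = 3126; next = 3125
base 5: 3125 = 5^5; at 6: 6^6 = 46656; next = 46655

6, 29, 257, 3125, 46655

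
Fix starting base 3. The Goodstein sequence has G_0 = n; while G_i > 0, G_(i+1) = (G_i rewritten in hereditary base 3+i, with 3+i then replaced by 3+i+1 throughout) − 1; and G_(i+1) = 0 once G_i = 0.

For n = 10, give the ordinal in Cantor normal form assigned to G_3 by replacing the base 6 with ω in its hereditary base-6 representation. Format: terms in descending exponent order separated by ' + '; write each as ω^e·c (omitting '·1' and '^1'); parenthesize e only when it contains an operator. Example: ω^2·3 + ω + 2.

ω·4 + 3

G_0 = 10. HB_3(10) = 3^2 + 1. Bump = 17. G_1 = 16.
G_1 = 16. HB_4(16) = 4^2. Bump = 25. G_2 = 24.
G_2 = 24. HB_5(24) = 4·5 + 4. Bump = 28. G_3 = 27.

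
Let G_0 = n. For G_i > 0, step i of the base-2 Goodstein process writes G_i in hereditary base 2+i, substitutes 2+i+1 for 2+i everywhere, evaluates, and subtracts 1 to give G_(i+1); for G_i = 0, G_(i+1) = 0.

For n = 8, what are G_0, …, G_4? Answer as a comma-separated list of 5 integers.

i=0: 8 = 2^(2 + 1) (b=2); 2→3: 3^(3 + 1) = 81; 81−1 = 80
i=1: 80 = 2·3^3 + 2·3^2 + 2·3 + 2 (b=3); 3→4: 2·4^4 + 2·4^2 + 2·4 + 2 = 554; 554−1 = 553
i=2: 553 = 2·4^4 + 2·4^2 + 2·4 + 1 (b=4); 4→5: 2·5^5 + 2·5^2 + 2·5 + 1 = 6311; 6311−1 = 6310
i=3: 6310 = 2·5^5 + 2·5^2 + 2·5 (b=5); 5→6: 2·6^6 + 2·6^2 + 2·6 = 93396; 93396−1 = 93395

8, 80, 553, 6310, 93395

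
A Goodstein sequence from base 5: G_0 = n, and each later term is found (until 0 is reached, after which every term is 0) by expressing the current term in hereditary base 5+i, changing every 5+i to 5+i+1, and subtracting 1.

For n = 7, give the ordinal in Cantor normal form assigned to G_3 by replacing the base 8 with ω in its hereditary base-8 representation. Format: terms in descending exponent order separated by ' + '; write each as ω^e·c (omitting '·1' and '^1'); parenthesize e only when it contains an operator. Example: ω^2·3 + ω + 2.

7

(0) 7|_5 = 5 + 2 ↦ 6 + 2|_6 = 8 ⇒ 7
(1) 7|_6 = 6 + 1 ↦ 7 + 1|_7 = 8 ⇒ 7
(2) 7|_7 = 7 ↦ 8|_8 = 8 ⇒ 7
(3) 7|_8 = 7 ↦ 7|_9 = 7 ⇒ 6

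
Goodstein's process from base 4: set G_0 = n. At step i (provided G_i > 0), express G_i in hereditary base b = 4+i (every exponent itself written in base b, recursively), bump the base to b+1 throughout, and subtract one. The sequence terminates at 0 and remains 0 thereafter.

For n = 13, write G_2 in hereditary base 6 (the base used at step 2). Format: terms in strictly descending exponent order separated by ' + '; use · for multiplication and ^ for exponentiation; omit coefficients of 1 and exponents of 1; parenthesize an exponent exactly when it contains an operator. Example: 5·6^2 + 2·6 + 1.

2·6 + 5

i=0: 13 = 3·4 + 1 (b=4); 4→5: 3·5 + 1 = 16; 16−1 = 15
i=1: 15 = 3·5 (b=5); 5→6: 3·6 = 18; 18−1 = 17
i=2: 17 = 2·6 + 5 (b=6); 6→7: 2·7 + 5 = 19; 19−1 = 18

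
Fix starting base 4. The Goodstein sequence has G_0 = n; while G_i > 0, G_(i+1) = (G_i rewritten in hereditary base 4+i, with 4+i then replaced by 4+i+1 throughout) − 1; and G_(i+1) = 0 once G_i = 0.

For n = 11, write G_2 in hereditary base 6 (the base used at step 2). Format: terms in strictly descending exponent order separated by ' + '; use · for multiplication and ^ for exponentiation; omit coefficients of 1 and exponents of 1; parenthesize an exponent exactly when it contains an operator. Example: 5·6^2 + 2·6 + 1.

2·6 + 1

(0) 11|_4 = 2·4 + 3 ↦ 2·5 + 3|_5 = 13 ⇒ 12
(1) 12|_5 = 2·5 + 2 ↦ 2·6 + 2|_6 = 14 ⇒ 13
(2) 13|_6 = 2·6 + 1 ↦ 2·7 + 1|_7 = 15 ⇒ 14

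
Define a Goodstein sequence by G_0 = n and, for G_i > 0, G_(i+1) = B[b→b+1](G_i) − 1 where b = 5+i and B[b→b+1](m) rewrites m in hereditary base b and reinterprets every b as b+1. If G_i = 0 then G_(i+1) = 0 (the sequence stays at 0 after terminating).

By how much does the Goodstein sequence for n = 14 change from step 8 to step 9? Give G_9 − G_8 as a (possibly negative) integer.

0

G_0=14  [base 5] 2·5 + 4  →[5↦6]→  2·6 + 4 = 16  −1 ⇒ G_1=15
G_1=15  [base 6] 2·6 + 3  →[6↦7]→  2·7 + 3 = 17  −1 ⇒ G_2=16
G_2=16  [base 7] 2·7 + 2  →[7↦8]→  2·8 + 2 = 18  −1 ⇒ G_3=17
G_3=17  [base 8] 2·8 + 1  →[8↦9]→  2·9 + 1 = 19  −1 ⇒ G_4=18
G_4=18  [base 9] 2·9  →[9↦10]→  2·10 = 20  −1 ⇒ G_5=19
G_5=19  [base 10] 10 + 9  →[10↦11]→  11 + 9 = 20  −1 ⇒ G_6=19
G_6=19  [base 11] 11 + 8  →[11↦12]→  12 + 8 = 20  −1 ⇒ G_7=19
G_7=19  [base 12] 12 + 7  →[12↦13]→  13 + 7 = 20  −1 ⇒ G_8=19
G_8=19  [base 13] 13 + 6  →[13↦14]→  14 + 6 = 20  −1 ⇒ G_9=19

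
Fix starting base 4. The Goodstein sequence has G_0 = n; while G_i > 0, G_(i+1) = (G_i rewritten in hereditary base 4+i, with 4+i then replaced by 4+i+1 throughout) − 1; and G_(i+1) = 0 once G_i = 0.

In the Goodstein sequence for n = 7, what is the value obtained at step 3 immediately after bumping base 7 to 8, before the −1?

8

step 0: 7 = 4 + 3; sub 5 for 4: 5 + 3; = 8; G_1 = 8−1 = 7
step 1: 7 = 5 + 2; sub 6 for 5: 6 + 2; = 8; G_2 = 8−1 = 7
step 2: 7 = 6 + 1; sub 7 for 6: 7 + 1; = 8; G_3 = 8−1 = 7
step 3: 7 = 7; sub 8 for 7: 8; = 8; G_4 = 8−1 = 7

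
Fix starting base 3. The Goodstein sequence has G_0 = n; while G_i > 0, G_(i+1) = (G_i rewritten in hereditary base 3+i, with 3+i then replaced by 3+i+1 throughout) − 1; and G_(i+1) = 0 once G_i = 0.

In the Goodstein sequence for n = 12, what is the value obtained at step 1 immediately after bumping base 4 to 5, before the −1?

[0] 12 ≡ 3^2 + 3 (base 3). Lift 4: 20. −1: 19.
[1] 19 ≡ 4^2 + 3 (base 4). Lift 5: 28. −1: 27.

28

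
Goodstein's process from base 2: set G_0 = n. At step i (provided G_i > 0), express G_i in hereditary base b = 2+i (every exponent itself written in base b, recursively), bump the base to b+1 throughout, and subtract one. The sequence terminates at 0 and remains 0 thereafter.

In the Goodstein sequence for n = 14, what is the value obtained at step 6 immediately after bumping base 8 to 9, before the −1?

3487116549

(0) 14|_2 = 2^(2 + 1) + 2^2 + 2 ↦ 3^(3 + 1) + 3^3 + 3|_3 = 111 ⇒ 110
(1) 110|_3 = 3^(3 + 1) + 3^3 + 2 ↦ 4^(4 + 1) + 4^4 + 2|_4 = 1282 ⇒ 1281
(2) 1281|_4 = 4^(4 + 1) + 4^4 + 1 ↦ 5^(5 + 1) + 5^5 + 1|_5 = 18751 ⇒ 18750
(3) 18750|_5 = 5^(5 + 1) + 5^5 ↦ 6^(6 + 1) + 6^6|_6 = 326592 ⇒ 326591
(4) 326591|_6 = 6^(6 + 1) + 5·6^5 + 5·6^4 + 5·6^3 + 5·6^2 + 5·6 + 5 ↦ 7^(7 + 1) + 5·7^5 + 5·7^4 + 5·7^3 + 5·7^2 + 5·7 + 5|_7 = 5862841 ⇒ 5862840
(5) 5862840|_7 = 7^(7 + 1) + 5·7^5 + 5·7^4 + 5·7^3 + 5·7^2 + 5·7 + 4 ↦ 8^(8 + 1) + 5·8^5 + 5·8^4 + 5·8^3 + 5·8^2 + 5·8 + 4|_8 = 134404972 ⇒ 134404971
(6) 134404971|_8 = 8^(8 + 1) + 5·8^5 + 5·8^4 + 5·8^3 + 5·8^2 + 5·8 + 3 ↦ 9^(9 + 1) + 5·9^5 + 5·9^4 + 5·9^3 + 5·9^2 + 5·9 + 3|_9 = 3487116549 ⇒ 3487116548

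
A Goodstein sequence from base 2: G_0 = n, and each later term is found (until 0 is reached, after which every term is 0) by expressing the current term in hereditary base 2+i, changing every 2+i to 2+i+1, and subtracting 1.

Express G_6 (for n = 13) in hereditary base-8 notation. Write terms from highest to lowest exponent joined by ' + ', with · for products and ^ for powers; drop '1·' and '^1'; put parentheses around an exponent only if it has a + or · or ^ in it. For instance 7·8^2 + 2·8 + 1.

8^(8 + 1) + 3·8^3 + 3·8^2 + 2·8 + 7

13 —HB2→ 2^(2 + 1) + 2^2 + 1 —bump→ 3^(3 + 1) + 3^3 + 1 = 109 —(−1)→ 108
108 —HB3→ 3^(3 + 1) + 3^3 —bump→ 4^(4 + 1) + 4^4 = 1280 —(−1)→ 1279
1279 —HB4→ 4^(4 + 1) + 3·4^3 + 3·4^2 + 3·4 + 3 —bump→ 5^(5 + 1) + 3·5^3 + 3·5^2 + 3·5 + 3 = 16093 —(−1)→ 16092
16092 —HB5→ 5^(5 + 1) + 3·5^3 + 3·5^2 + 3·5 + 2 —bump→ 6^(6 + 1) + 3·6^3 + 3·6^2 + 3·6 + 2 = 280712 —(−1)→ 280711
280711 —HB6→ 6^(6 + 1) + 3·6^3 + 3·6^2 + 3·6 + 1 —bump→ 7^(7 + 1) + 3·7^3 + 3·7^2 + 3·7 + 1 = 5765999 —(−1)→ 5765998
5765998 —HB7→ 7^(7 + 1) + 3·7^3 + 3·7^2 + 3·7 —bump→ 8^(8 + 1) + 3·8^3 + 3·8^2 + 3·8 = 134219480 —(−1)→ 134219479
134219479 —HB8→ 8^(8 + 1) + 3·8^3 + 3·8^2 + 2·8 + 7 —bump→ 9^(9 + 1) + 3·9^3 + 3·9^2 + 2·9 + 7 = 3486786856 —(−1)→ 3486786855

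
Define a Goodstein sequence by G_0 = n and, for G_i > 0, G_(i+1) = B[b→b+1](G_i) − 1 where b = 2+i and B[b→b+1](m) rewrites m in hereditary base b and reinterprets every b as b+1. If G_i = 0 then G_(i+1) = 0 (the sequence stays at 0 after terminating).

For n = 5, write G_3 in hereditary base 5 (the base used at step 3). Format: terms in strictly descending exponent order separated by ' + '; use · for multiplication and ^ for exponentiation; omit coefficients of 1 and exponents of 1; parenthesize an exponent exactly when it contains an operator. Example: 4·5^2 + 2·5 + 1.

G_0=5  [base 2] 2^2 + 1  →[2↦3]→  3^3 + 1 = 28  −1 ⇒ G_1=27
G_1=27  [base 3] 3^3  →[3↦4]→  4^4 = 256  −1 ⇒ G_2=255
G_2=255  [base 4] 3·4^3 + 3·4^2 + 3·4 + 3  →[4↦5]→  3·5^3 + 3·5^2 + 3·5 + 3 = 468  −1 ⇒ G_3=467
G_3=467  [base 5] 3·5^3 + 3·5^2 + 3·5 + 2  →[5↦6]→  3·6^3 + 3·6^2 + 3·6 + 2 = 776  −1 ⇒ G_4=775

3·5^3 + 3·5^2 + 3·5 + 2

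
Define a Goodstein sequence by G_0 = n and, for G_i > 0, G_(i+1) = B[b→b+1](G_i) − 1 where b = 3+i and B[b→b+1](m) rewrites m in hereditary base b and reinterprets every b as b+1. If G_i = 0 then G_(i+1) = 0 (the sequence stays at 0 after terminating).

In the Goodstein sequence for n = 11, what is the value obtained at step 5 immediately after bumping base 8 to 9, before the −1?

(0) 11|_3 = 3^2 + 2 ↦ 4^2 + 2|_4 = 18 ⇒ 17
(1) 17|_4 = 4^2 + 1 ↦ 5^2 + 1|_5 = 26 ⇒ 25
(2) 25|_5 = 5^2 ↦ 6^2|_6 = 36 ⇒ 35
(3) 35|_6 = 5·6 + 5 ↦ 5·7 + 5|_7 = 40 ⇒ 39
(4) 39|_7 = 5·7 + 4 ↦ 5·8 + 4|_8 = 44 ⇒ 43
(5) 43|_8 = 5·8 + 3 ↦ 5·9 + 3|_9 = 48 ⇒ 47

48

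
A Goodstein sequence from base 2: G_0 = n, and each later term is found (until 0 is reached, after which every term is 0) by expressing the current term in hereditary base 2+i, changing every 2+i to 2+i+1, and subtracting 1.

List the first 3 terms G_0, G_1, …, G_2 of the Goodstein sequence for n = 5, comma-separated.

base 2: 5 = 2^2 + 1; at 3: 3^3 + 1 = 28; next = 27
base 3: 27 = 3^3; at 4: 4^4 = 256; next = 255

5, 27, 255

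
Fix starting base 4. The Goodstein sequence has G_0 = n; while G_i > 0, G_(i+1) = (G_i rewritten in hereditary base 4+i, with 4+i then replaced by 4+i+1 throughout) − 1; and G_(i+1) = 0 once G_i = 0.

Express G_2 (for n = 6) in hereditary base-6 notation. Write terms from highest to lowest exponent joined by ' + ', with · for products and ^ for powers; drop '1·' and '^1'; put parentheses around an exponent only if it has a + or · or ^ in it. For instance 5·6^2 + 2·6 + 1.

G_0 = 6. HB_4(6) = 4 + 2. Bump = 7. G_1 = 6.
G_1 = 6. HB_5(6) = 5 + 1. Bump = 7. G_2 = 6.

6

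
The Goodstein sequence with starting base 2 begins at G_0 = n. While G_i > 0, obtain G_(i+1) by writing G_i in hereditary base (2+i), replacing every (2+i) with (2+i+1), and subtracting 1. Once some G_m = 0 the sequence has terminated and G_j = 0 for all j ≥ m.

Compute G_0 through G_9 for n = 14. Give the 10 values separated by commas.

14, 110, 1281, 18750, 326591, 5862840, 134404971, 3487116548, 100000555551, 3138429262496

[0] 14 ≡ 2^(2 + 1) + 2^2 + 2 (base 2). Lift 3: 111. −1: 110.
[1] 110 ≡ 3^(3 + 1) + 3^3 + 2 (base 3). Lift 4: 1282. −1: 1281.
[2] 1281 ≡ 4^(4 + 1) + 4^4 + 1 (base 4). Lift 5: 18751. −1: 18750.
[3] 18750 ≡ 5^(5 + 1) + 5^5 (base 5). Lift 6: 326592. −1: 326591.
[4] 326591 ≡ 6^(6 + 1) + 5·6^5 + 5·6^4 + 5·6^3 + 5·6^2 + 5·6 + 5 (base 6). Lift 7: 5862841. −1: 5862840.
[5] 5862840 ≡ 7^(7 + 1) + 5·7^5 + 5·7^4 + 5·7^3 + 5·7^2 + 5·7 + 4 (base 7). Lift 8: 134404972. −1: 134404971.
[6] 134404971 ≡ 8^(8 + 1) + 5·8^5 + 5·8^4 + 5·8^3 + 5·8^2 + 5·8 + 3 (base 8). Lift 9: 3487116549. −1: 3487116548.
[7] 3487116548 ≡ 9^(9 + 1) + 5·9^5 + 5·9^4 + 5·9^3 + 5·9^2 + 5·9 + 2 (base 9). Lift 10: 100000555552. −1: 100000555551.
[8] 100000555551 ≡ 10^(10 + 1) + 5·10^5 + 5·10^4 + 5·10^3 + 5·10^2 + 5·10 + 1 (base 10). Lift 11: 3138429262497. −1: 3138429262496.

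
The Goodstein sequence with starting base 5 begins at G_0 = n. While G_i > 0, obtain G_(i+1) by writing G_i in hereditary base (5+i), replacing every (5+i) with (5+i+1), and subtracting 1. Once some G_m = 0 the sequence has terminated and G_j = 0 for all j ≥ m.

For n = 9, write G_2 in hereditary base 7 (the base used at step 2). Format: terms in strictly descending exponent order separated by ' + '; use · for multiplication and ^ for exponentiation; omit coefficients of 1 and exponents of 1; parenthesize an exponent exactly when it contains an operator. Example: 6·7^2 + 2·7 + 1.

7 + 2

G_0 = 9. HB_5(9) = 5 + 4. Bump = 10. G_1 = 9.
G_1 = 9. HB_6(9) = 6 + 3. Bump = 10. G_2 = 9.
G_2 = 9. HB_7(9) = 7 + 2. Bump = 10. G_3 = 9.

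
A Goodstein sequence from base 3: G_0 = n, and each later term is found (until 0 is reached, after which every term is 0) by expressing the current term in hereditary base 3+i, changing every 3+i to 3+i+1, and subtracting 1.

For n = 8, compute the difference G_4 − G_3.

0

G_0 = 8. HB_3(8) = 2·3 + 2. Bump = 10. G_1 = 9.
G_1 = 9. HB_4(9) = 2·4 + 1. Bump = 11. G_2 = 10.
G_2 = 10. HB_5(10) = 2·5. Bump = 12. G_3 = 11.
G_3 = 11. HB_6(11) = 6 + 5. Bump = 12. G_4 = 11.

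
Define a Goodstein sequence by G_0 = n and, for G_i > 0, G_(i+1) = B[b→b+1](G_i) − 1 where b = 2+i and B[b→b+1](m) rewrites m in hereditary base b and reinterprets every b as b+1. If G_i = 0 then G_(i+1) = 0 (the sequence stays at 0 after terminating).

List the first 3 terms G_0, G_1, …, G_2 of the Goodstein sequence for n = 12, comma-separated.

12, 107, 1065

base 2: 12 = 2^(2 + 1) + 2^2; at 3: 3^(3 + 1) + 3^3 = 108; next = 107
base 3: 107 = 3^(3 + 1) + 2·3^2 + 2·3 + 2; at 4: 4^(4 + 1) + 2·4^2 + 2·4 + 2 = 1066; next = 1065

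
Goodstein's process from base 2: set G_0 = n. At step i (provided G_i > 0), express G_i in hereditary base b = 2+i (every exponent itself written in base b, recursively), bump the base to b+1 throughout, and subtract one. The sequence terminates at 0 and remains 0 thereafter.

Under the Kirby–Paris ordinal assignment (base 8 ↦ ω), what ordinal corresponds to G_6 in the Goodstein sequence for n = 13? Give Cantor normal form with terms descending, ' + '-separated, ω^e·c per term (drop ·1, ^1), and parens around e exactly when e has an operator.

ω^(ω + 1) + ω^3·3 + ω^2·3 + ω·2 + 7

13 —HB2→ 2^(2 + 1) + 2^2 + 1 —bump→ 3^(3 + 1) + 3^3 + 1 = 109 —(−1)→ 108
108 —HB3→ 3^(3 + 1) + 3^3 —bump→ 4^(4 + 1) + 4^4 = 1280 —(−1)→ 1279
1279 —HB4→ 4^(4 + 1) + 3·4^3 + 3·4^2 + 3·4 + 3 —bump→ 5^(5 + 1) + 3·5^3 + 3·5^2 + 3·5 + 3 = 16093 —(−1)→ 16092
16092 —HB5→ 5^(5 + 1) + 3·5^3 + 3·5^2 + 3·5 + 2 —bump→ 6^(6 + 1) + 3·6^3 + 3·6^2 + 3·6 + 2 = 280712 —(−1)→ 280711
280711 —HB6→ 6^(6 + 1) + 3·6^3 + 3·6^2 + 3·6 + 1 —bump→ 7^(7 + 1) + 3·7^3 + 3·7^2 + 3·7 + 1 = 5765999 —(−1)→ 5765998
5765998 —HB7→ 7^(7 + 1) + 3·7^3 + 3·7^2 + 3·7 —bump→ 8^(8 + 1) + 3·8^3 + 3·8^2 + 3·8 = 134219480 —(−1)→ 134219479
134219479 —HB8→ 8^(8 + 1) + 3·8^3 + 3·8^2 + 2·8 + 7 —bump→ 9^(9 + 1) + 3·9^3 + 3·9^2 + 2·9 + 7 = 3486786856 —(−1)→ 3486786855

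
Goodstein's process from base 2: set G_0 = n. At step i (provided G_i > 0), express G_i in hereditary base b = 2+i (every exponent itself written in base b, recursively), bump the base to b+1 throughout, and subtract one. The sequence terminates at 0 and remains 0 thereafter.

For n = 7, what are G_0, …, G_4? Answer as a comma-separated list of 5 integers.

(0) 7|_2 = 2^2 + 2 + 1 ↦ 3^3 + 3 + 1|_3 = 31 ⇒ 30
(1) 30|_3 = 3^3 + 3 ↦ 4^4 + 4|_4 = 260 ⇒ 259
(2) 259|_4 = 4^4 + 3 ↦ 5^5 + 3|_5 = 3128 ⇒ 3127
(3) 3127|_5 = 5^5 + 2 ↦ 6^6 + 2|_6 = 46658 ⇒ 46657

7, 30, 259, 3127, 46657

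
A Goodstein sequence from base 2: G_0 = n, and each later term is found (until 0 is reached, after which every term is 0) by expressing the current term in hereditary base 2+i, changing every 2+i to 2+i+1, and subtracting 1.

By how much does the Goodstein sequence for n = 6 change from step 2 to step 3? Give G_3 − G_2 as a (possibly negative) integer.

G_0 = 6. HB_2(6) = 2^2 + 2. Bump = 30. G_1 = 29.
G_1 = 29. HB_3(29) = 3^3 + 2. Bump = 258. G_2 = 257.
G_2 = 257. HB_4(257) = 4^4 + 1. Bump = 3126. G_3 = 3125.

2868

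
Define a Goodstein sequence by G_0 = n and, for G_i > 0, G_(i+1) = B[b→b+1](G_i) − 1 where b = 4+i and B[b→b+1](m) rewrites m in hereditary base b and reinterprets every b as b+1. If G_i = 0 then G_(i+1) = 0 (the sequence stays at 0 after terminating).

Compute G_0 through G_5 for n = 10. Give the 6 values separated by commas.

i=0: 10 = 2·4 + 2 (b=4); 4→5: 2·5 + 2 = 12; 12−1 = 11
i=1: 11 = 2·5 + 1 (b=5); 5→6: 2·6 + 1 = 13; 13−1 = 12
i=2: 12 = 2·6 (b=6); 6→7: 2·7 = 14; 14−1 = 13
i=3: 13 = 7 + 6 (b=7); 7→8: 8 + 6 = 14; 14−1 = 13
i=4: 13 = 8 + 5 (b=8); 8→9: 9 + 5 = 14; 14−1 = 13

10, 11, 12, 13, 13, 13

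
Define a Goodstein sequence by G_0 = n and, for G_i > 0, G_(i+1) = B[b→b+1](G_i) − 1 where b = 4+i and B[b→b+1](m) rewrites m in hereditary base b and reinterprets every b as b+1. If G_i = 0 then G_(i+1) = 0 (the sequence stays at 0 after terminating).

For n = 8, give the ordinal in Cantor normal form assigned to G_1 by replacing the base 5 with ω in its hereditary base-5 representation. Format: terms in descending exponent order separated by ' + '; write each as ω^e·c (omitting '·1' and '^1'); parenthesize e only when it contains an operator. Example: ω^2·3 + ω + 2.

ω + 4

i=0: 8 = 2·4 (b=4); 4→5: 2·5 = 10; 10−1 = 9
i=1: 9 = 5 + 4 (b=5); 5→6: 6 + 4 = 10; 10−1 = 9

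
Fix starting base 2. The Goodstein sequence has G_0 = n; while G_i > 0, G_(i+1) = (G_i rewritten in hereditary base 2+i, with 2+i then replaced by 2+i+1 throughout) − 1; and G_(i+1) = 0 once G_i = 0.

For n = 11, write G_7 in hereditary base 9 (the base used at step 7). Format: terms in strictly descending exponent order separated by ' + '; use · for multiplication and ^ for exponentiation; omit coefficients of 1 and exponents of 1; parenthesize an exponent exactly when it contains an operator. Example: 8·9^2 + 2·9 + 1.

i=0: 11 = 2^(2 + 1) + 2 + 1 (b=2); 2→3: 3^(3 + 1) + 3 + 1 = 85; 85−1 = 84
i=1: 84 = 3^(3 + 1) + 3 (b=3); 3→4: 4^(4 + 1) + 4 = 1028; 1028−1 = 1027
i=2: 1027 = 4^(4 + 1) + 3 (b=4); 4→5: 5^(5 + 1) + 3 = 15628; 15628−1 = 15627
i=3: 15627 = 5^(5 + 1) + 2 (b=5); 5→6: 6^(6 + 1) + 2 = 279938; 279938−1 = 279937
i=4: 279937 = 6^(6 + 1) + 1 (b=6); 6→7: 7^(7 + 1) + 1 = 5764802; 5764802−1 = 5764801
i=5: 5764801 = 7^(7 + 1) (b=7); 7→8: 8^(8 + 1) = 134217728; 134217728−1 = 134217727
i=6: 134217727 = 7·8^8 + 7·8^7 + 7·8^6 + 7·8^5 + 7·8^4 + 7·8^3 + 7·8^2 + 7·8 + 7 (b=8); 8→9: 7·9^9 + 7·9^7 + 7·9^6 + 7·9^5 + 7·9^4 + 7·9^3 + 7·9^2 + 7·9 + 7 = 2749609303; 2749609303−1 = 2749609302
i=7: 2749609302 = 7·9^9 + 7·9^7 + 7·9^6 + 7·9^5 + 7·9^4 + 7·9^3 + 7·9^2 + 7·9 + 6 (b=9); 9→10: 7·10^10 + 7·10^7 + 7·10^6 + 7·10^5 + 7·10^4 + 7·10^3 + 7·10^2 + 7·10 + 6 = 70077777776; 70077777776−1 = 70077777775

7·9^9 + 7·9^7 + 7·9^6 + 7·9^5 + 7·9^4 + 7·9^3 + 7·9^2 + 7·9 + 6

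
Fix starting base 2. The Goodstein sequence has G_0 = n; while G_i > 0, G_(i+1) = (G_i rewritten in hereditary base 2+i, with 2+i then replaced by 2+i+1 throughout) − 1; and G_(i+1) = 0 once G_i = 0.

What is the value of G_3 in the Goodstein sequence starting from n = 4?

60

i=0: 4 = 2^2 (b=2); 2→3: 3^3 = 27; 27−1 = 26
i=1: 26 = 2·3^2 + 2·3 + 2 (b=3); 3→4: 2·4^2 + 2·4 + 2 = 42; 42−1 = 41
i=2: 41 = 2·4^2 + 2·4 + 1 (b=4); 4→5: 2·5^2 + 2·5 + 1 = 61; 61−1 = 60
i=3: 60 = 2·5^2 + 2·5 (b=5); 5→6: 2·6^2 + 2·6 = 84; 84−1 = 83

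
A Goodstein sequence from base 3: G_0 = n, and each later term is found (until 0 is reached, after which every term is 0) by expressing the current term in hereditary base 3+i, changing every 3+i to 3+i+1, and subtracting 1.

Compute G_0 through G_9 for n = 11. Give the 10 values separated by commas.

11, 17, 25, 35, 39, 43, 47, 51, 55, 59

[0] 11 ≡ 3^2 + 2 (base 3). Lift 4: 18. −1: 17.
[1] 17 ≡ 4^2 + 1 (base 4). Lift 5: 26. −1: 25.
[2] 25 ≡ 5^2 (base 5). Lift 6: 36. −1: 35.
[3] 35 ≡ 5·6 + 5 (base 6). Lift 7: 40. −1: 39.
[4] 39 ≡ 5·7 + 4 (base 7). Lift 8: 44. −1: 43.
[5] 43 ≡ 5·8 + 3 (base 8). Lift 9: 48. −1: 47.
[6] 47 ≡ 5·9 + 2 (base 9). Lift 10: 52. −1: 51.
[7] 51 ≡ 5·10 + 1 (base 10). Lift 11: 56. −1: 55.
[8] 55 ≡ 5·11 (base 11). Lift 12: 60. −1: 59.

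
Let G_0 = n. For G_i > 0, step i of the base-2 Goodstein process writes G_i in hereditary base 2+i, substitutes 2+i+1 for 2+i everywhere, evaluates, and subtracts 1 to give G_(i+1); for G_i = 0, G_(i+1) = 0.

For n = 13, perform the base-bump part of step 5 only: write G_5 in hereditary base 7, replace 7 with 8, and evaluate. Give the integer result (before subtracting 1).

134219480

base 2: 13 = 2^(2 + 1) + 2^2 + 1; at 3: 3^(3 + 1) + 3^3 + 1 = 109; next = 108
base 3: 108 = 3^(3 + 1) + 3^3; at 4: 4^(4 + 1) + 4^4 = 1280; next = 1279
base 4: 1279 = 4^(4 + 1) + 3·4^3 + 3·4^2 + 3·4 + 3; at 5: 5^(5 + 1) + 3·5^3 + 3·5^2 + 3·5 + 3 = 16093; next = 16092
base 5: 16092 = 5^(5 + 1) + 3·5^3 + 3·5^2 + 3·5 + 2; at 6: 6^(6 + 1) + 3·6^3 + 3·6^2 + 3·6 + 2 = 280712; next = 280711
base 6: 280711 = 6^(6 + 1) + 3·6^3 + 3·6^2 + 3·6 + 1; at 7: 7^(7 + 1) + 3·7^3 + 3·7^2 + 3·7 + 1 = 5765999; next = 5765998
base 7: 5765998 = 7^(7 + 1) + 3·7^3 + 3·7^2 + 3·7; at 8: 8^(8 + 1) + 3·8^3 + 3·8^2 + 3·8 = 134219480; next = 134219479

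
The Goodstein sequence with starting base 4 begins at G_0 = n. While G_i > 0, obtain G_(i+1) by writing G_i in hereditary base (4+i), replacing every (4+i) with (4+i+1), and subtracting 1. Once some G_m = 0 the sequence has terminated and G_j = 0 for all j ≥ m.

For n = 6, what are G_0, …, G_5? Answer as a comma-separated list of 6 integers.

6, 6, 6, 6, 5, 4

step 0: 6 = 4 + 2; sub 5 for 4: 5 + 2; = 7; G_1 = 7−1 = 6
step 1: 6 = 5 + 1; sub 6 for 5: 6 + 1; = 7; G_2 = 7−1 = 6
step 2: 6 = 6; sub 7 for 6: 7; = 7; G_3 = 7−1 = 6
step 3: 6 = 6; sub 8 for 7: 6; = 6; G_4 = 6−1 = 5
step 4: 5 = 5; sub 9 for 8: 5; = 5; G_5 = 5−1 = 4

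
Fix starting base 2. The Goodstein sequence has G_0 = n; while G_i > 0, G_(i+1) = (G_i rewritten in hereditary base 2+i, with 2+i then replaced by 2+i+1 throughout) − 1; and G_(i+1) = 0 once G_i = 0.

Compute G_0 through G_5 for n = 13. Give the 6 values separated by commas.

step 0: 13 = 2^(2 + 1) + 2^2 + 1; sub 3 for 2: 3^(3 + 1) + 3^3 + 1; = 109; G_1 = 109−1 = 108
step 1: 108 = 3^(3 + 1) + 3^3; sub 4 for 3: 4^(4 + 1) + 4^4; = 1280; G_2 = 1280−1 = 1279
step 2: 1279 = 4^(4 + 1) + 3·4^3 + 3·4^2 + 3·4 + 3; sub 5 for 4: 5^(5 + 1) + 3·5^3 + 3·5^2 + 3·5 + 3; = 16093; G_3 = 16093−1 = 16092
step 3: 16092 = 5^(5 + 1) + 3·5^3 + 3·5^2 + 3·5 + 2; sub 6 for 5: 6^(6 + 1) + 3·6^3 + 3·6^2 + 3·6 + 2; = 280712; G_4 = 280712−1 = 280711
step 4: 280711 = 6^(6 + 1) + 3·6^3 + 3·6^2 + 3·6 + 1; sub 7 for 6: 7^(7 + 1) + 3·7^3 + 3·7^2 + 3·7 + 1; = 5765999; G_5 = 5765999−1 = 5765998

13, 108, 1279, 16092, 280711, 5765998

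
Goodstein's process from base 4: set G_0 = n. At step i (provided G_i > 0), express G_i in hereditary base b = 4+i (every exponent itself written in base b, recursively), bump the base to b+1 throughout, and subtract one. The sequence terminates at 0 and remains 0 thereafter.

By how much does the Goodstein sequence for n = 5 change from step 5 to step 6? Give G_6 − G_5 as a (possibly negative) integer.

G_0=5  [base 4] 4 + 1  →[4↦5]→  5 + 1 = 6  −1 ⇒ G_1=5
G_1=5  [base 5] 5  →[5↦6]→  6 = 6  −1 ⇒ G_2=5
G_2=5  [base 6] 5  →[6↦7]→  5 = 5  −1 ⇒ G_3=4
G_3=4  [base 7] 4  →[7↦8]→  4 = 4  −1 ⇒ G_4=3
G_4=3  [base 8] 3  →[8↦9]→  3 = 3  −1 ⇒ G_5=2
G_5=2  [base 9] 2  →[9↦10]→  2 = 2  −1 ⇒ G_6=1

-1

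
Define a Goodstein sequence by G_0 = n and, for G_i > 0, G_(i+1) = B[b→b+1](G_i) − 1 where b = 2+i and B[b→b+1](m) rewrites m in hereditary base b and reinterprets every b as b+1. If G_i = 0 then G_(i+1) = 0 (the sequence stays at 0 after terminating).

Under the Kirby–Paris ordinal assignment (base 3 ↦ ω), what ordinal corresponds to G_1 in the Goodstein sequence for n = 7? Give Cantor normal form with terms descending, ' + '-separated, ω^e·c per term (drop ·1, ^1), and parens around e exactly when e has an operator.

ω^ω + ω

step 0: 7 = 2^2 + 2 + 1; sub 3 for 2: 3^3 + 3 + 1; = 31; G_1 = 31−1 = 30
step 1: 30 = 3^3 + 3; sub 4 for 3: 4^4 + 4; = 260; G_2 = 260−1 = 259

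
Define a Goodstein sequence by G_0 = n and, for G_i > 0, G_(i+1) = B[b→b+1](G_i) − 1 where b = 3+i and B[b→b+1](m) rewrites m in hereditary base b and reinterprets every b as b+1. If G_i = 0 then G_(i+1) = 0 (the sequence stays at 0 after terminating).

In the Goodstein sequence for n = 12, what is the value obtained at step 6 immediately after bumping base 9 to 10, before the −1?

base 3: 12 = 3^2 + 3; at 4: 4^2 + 4 = 20; next = 19
base 4: 19 = 4^2 + 3; at 5: 5^2 + 3 = 28; next = 27
base 5: 27 = 5^2 + 2; at 6: 6^2 + 2 = 38; next = 37
base 6: 37 = 6^2 + 1; at 7: 7^2 + 1 = 50; next = 49
base 7: 49 = 7^2; at 8: 8^2 = 64; next = 63
base 8: 63 = 7·8 + 7; at 9: 7·9 + 7 = 70; next = 69

76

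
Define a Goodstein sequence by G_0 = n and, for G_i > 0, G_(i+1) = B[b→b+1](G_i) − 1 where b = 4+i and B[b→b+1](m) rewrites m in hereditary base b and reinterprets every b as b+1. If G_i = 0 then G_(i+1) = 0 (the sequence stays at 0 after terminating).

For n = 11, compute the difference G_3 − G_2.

11 —HB4→ 2·4 + 3 —bump→ 2·5 + 3 = 13 —(−1)→ 12
12 —HB5→ 2·5 + 2 —bump→ 2·6 + 2 = 14 —(−1)→ 13
13 —HB6→ 2·6 + 1 —bump→ 2·7 + 1 = 15 —(−1)→ 14

1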